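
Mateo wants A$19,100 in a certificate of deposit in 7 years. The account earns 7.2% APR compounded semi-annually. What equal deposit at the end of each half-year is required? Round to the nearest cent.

A$1,073.15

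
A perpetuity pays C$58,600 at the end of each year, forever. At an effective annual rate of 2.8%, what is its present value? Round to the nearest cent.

C$2,092,857.14

PV = PMT / i = 58600 / 0.028 = 2,092,857.1429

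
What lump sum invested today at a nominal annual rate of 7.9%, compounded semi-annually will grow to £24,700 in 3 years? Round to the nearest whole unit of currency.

With 2 periods per year: i = 0.0395, n = 6.
Discount factor = (1+0.0395)^(−6) = 0.792598; PV = 24,700 × 0.792598 = 19,577.1736

£19,577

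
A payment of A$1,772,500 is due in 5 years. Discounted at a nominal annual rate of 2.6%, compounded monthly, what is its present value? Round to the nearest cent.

With 12 periods per year: i = 0.00216667, n = 60.
PV = FV·(1+i)^(−n) = 1,772,500 × 0.878219 = 1,556,643.0470

A$1,556,643.05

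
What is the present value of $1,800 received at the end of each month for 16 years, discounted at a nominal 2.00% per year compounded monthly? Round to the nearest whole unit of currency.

i = 0.02/12 = 0.00166667 per month; n = 16·12 = 192.
Annuity factor a(192|0.00166667) = 164.194507; PV = 1800 × 164.194507 = 295,550.1133

$295,550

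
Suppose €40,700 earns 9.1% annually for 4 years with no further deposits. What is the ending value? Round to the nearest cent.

€57,662.49

40,700 × (1+0.091)^4 = 40,700 × 1.416769 = 57,662.4926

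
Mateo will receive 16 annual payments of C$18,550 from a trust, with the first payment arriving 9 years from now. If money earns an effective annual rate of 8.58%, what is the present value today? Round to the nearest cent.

C$81,925.18

Value one period before first payment (t=8): 18550 × [1 − (1+0.0858)^(−16)] / 0.0858 = 18550 × 8.532419 = 158,276.3750
Discount back 8 years: 158,276.3750 × (1+0.0858)^(−8) = 158,276.3750 × 0.517608 = 81,925.1785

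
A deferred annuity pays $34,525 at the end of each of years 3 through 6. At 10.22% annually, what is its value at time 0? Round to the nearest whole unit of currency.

Value one period before first payment (t=2): 34525 × [1 − (1+0.1022)^(−4)] / 0.1022 = 34525 × 3.154828 = 108,920.4431
Discount back 2 years: 108,920.4431 × (1+0.1022)^(−2) = 108,920.4431 × 0.823150 = 89,657.9049

$89,658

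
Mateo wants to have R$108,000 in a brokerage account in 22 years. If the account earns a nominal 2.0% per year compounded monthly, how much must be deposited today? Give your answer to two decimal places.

With 12 periods per year: i = 0.00166667, n = 264.
PV = FV·(1+i)^(−n) = 108,000 × 0.644272 = 69,581.4137

R$69,581.41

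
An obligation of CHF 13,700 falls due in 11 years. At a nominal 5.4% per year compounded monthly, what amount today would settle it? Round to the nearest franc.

CHF 7,574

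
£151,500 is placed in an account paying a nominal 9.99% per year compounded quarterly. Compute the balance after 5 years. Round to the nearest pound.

£248,129

Periodic rate i = 0.0999/4 = 0.024975; n = 5 × 4 = 20 periods.
FV = PV·(1+i)^n = 151,500 × 1.637817 = 248,129.3210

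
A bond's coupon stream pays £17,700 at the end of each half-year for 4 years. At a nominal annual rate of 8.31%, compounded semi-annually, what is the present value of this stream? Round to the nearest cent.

With 2 periods per year: i = 0.04155, n = 8.
Annuity factor a(8|0.04155) = 6.689861; PV = 17700 × 6.689861 = 118,410.5420

£118,410.54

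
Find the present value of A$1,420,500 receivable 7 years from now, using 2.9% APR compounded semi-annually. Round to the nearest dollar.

Periodic rate i = 0.029/2 = 0.0145; n = 7 × 2 = 14 periods.
PV = FV·(1+i)^(−n) = 1,420,500 × 0.817469 = 1,161,214.6837

A$1,161,215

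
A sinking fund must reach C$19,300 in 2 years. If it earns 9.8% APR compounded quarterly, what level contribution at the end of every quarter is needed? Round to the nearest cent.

i = 0.098/4 = 0.0245 per quarter; n = 2·4 = 8.
FV-annuity factor = 8.720664; PMT = 19300 / 8.720664 = 2,213.1343

C$2,213.13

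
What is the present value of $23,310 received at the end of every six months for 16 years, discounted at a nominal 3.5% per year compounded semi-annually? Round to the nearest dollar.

$567,455

Periodic rate i = 0.035/2 = 0.0175; n = 16 × 2 = 32 periods.
Annuity factor a(32|0.0175) = 24.343859; PV = 23310 × 24.343859 = 567,455.3526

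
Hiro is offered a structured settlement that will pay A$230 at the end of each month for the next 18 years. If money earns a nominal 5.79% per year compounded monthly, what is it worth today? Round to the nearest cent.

A$30,814.62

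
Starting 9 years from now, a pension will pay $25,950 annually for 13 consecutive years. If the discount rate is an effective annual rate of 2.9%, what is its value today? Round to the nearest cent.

$220,969.17

Value one period before first payment (t=8): 25950 × [1 − (1+0.029)^(−13)] / 0.029 = 25950 × 10.703291 = 277,750.3974
Discount back 8 years: 277,750.3974 × (1+0.029)^(−8) = 277,750.3974 × 0.795567 = 220,969.1733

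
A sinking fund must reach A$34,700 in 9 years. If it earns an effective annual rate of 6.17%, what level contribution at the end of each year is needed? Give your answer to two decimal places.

A$2,998.49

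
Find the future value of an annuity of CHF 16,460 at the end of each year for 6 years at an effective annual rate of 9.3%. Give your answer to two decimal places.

CHF 124,775.05

Accumulation factor s(6|0.093) = 7.580501; FV = 16460 × 7.580501 = 124,775.0488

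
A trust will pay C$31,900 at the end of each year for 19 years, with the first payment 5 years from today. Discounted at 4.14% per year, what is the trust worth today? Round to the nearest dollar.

C$352,019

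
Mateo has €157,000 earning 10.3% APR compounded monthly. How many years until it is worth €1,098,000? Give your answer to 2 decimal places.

Periodic rate i = 0.103/12 = 0.00858333.
n = ln(1.098e+06/157000) / ln(1+0.00858333) = ln(6.99363) / 0.008547 = 227.5730 months
= 227.5730/12 years

18.96 years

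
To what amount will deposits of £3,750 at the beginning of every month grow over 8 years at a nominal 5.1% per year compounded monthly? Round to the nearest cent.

With 12 periods per year: i = 0.00425, n = 96.
FV = PMT · [(1+i)^n − 1] / i × (1+i) = 3750 · 118.739591 = 445,273.4664
(Beginning-of-period payments → annuity-due factor ×(1+i).)

£445,273.47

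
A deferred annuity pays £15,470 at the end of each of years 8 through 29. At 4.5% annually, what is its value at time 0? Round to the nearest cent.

£156,698.53

PV at t=7 (ordinary 22-year annuity): 15470 × a(22|0.045) = 15470 × 13.784425 = 213,245.0511
Discount back 7 years: 213,245.0511 × (1+0.045)^(−7) = 213,245.0511 × 0.734828 = 156,698.5320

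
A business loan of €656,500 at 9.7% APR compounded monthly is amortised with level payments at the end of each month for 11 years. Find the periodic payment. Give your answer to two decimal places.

€8,108.26

Periodic rate i = 0.097/12 = 0.00808333; n = 11 × 12 = 132 periods.
PMT = 656500 / ( [1 − (1+0.00808333)^(−132)] / 0.00808333 ) = 656500 / 80.966850 = 8,108.2567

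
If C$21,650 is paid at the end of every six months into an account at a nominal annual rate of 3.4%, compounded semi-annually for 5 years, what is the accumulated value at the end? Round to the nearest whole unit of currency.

i = 0.034/2 = 0.017 per half-year; n = 5·2 = 10.
FV = PMT · [(1+i)^n − 1] / i = 21650 · 10.800733 = 233,835.8711

C$233,836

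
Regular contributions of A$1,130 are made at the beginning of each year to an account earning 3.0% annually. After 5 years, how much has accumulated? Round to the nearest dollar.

Accumulation factor s(5|0.03) × (1+i) = 5.468410; FV = 1130 × 5.468410 = 6,179.3032
(Beginning-of-period payments → annuity-due factor ×(1+i).)

A$6,179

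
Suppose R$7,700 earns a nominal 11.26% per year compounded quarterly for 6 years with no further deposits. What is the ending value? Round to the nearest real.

i = 0.1126/4 = 0.02815 per quarter; n = 6·4 = 24.
FV = PV·(1+i)^n = 7,700 × 1.946953 = 14,991.5398

R$14,992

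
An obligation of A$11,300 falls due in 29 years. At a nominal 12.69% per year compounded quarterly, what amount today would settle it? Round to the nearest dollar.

A$302

i = 0.1269/4 = 0.031725 per quarter; n = 29·4 = 116.
PV = 11,300 / (1 + 0.031725)^116 = 11,300 / 37.447143 = 301.7587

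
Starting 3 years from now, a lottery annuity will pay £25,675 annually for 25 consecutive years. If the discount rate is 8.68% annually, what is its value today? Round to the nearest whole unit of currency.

Value one period before first payment (t=2): 25675 × [1 − (1+0.0868)^(−25)] / 0.0868 = 25675 × 10.082801 = 258,875.9263
Discount back 2 years: 258,875.9263 × (1+0.0868)^(−2) = 258,875.9263 × 0.846644 = 219,175.7020

£219,176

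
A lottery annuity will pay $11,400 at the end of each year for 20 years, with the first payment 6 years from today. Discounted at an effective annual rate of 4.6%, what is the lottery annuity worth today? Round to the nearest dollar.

Value one period before first payment (t=5): 11400 × [1 − (1+0.046)^(−20)] / 0.046 = 11400 × 12.895950 = 147,013.8320
PV₀ = 147,013.8320 / (1+0.046)^5 = 147,013.8320 / 1.252156 = 117,408.5637

$117,409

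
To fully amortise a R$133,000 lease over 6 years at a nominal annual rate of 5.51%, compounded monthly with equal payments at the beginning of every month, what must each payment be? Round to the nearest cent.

i = 0.0551/12 = 0.00459167 per month; n = 6·12 = 72.
Annuity-PV factor × (1+i) = 61.470861; PMT = 133000 / 61.470861 = 2,163.6268

R$2,163.63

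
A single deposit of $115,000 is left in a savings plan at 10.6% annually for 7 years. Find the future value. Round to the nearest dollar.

$232,800

115,000 × (1+0.106)^7 = 115,000 × 2.024351 = 232,800.4037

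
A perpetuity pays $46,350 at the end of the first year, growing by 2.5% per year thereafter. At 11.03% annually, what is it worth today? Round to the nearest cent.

$543,376.32

PV = PMT / (i − g) = 46350 / (0.1103 − 0.025) = 46350 / 0.085300 = 543,376.3189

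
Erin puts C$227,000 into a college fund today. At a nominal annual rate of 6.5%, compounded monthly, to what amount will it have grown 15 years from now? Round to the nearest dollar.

C$600,234

With 12 periods per year: i = 0.00541667, n = 180.
FV = PV·(1+i)^n = 227,000 × 2.644201 = 600,233.5860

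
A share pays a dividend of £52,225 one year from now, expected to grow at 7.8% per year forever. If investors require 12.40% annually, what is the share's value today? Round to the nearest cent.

£1,135,326.09

PV = D₁/(r − g) = 52225/(0.124 − 0.078) = 1,135,326.0870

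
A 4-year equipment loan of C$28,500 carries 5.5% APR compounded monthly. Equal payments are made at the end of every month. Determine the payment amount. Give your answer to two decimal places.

Periodic rate i = 0.055/12 = 0.00458333; n = 4 × 12 = 48 periods.
Annuity-PV factor = 42.998777; PMT = 28500 / 42.998777 = 662.8095

C$662.81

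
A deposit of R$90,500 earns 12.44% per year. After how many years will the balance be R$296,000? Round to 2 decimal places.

10.11 years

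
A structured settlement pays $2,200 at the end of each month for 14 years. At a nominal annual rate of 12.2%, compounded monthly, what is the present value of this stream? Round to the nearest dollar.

$176,837

With 12 periods per year: i = 0.0101667, n = 168.
PV = 2200 × [1 − (1+0.0101667)^(−168)] / 0.0101667 = 2200 × 80.380570 = 176,837.2533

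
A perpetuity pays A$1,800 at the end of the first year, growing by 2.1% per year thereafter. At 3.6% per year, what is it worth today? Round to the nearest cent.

A$120,000.00

PV = D₁/(r − g) = 1800/(0.036 − 0.021) = 120,000.0000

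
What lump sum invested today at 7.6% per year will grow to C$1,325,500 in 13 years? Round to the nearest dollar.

Discount factor = (1+0.076)^(−13) = 0.385870; PV = 1,325,500 × 0.385870 = 511,470.0463

C$511,470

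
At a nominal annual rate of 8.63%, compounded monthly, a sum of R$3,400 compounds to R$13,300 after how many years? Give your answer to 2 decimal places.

15.86 years

Periodic rate i = 0.0863/12 = 0.00719167.
(1+i)^n = 13300/3400 = 3.91176, so n = ln 3.91176 / ln 1.00719 = 190.3436 months
= 190.3436/12 years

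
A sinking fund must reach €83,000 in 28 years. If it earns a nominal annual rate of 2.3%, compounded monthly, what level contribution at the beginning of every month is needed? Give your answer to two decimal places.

i = 0.023/12 = 0.00191667 per month; n = 28·12 = 336.
FV-annuity factor × (1+i) = 471.985719; PMT = 83000 / 471.985719 = 175.8528

€175.85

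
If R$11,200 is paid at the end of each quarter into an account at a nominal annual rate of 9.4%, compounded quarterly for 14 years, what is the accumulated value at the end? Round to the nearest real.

R$1,273,531

Periodic rate i = 0.094/4 = 0.0235; n = 14 × 4 = 56 periods.
FV = PMT · [(1+i)^n − 1] / i = 11200 · 113.708158 = 1,273,531.3657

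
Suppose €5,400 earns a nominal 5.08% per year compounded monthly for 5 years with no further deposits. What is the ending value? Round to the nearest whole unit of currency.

i = 0.0508/12 = 0.00423333 per month; n = 5·12 = 60.
FV = PV·(1+i)^n = 5,400 × 1.288481 = 6,957.7965

€6,958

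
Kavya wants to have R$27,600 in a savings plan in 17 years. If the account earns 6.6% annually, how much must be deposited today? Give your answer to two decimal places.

R$9,311.86

Discount factor = (1+0.066)^(−17) = 0.337386; PV = 27,600 × 0.337386 = 9,311.8635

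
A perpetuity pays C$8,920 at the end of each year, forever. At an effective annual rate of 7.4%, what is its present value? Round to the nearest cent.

PV = C/r = 8920/0.074 = 120,540.5405

C$120,540.54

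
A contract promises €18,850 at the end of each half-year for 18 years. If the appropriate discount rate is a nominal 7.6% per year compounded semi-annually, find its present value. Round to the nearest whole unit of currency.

With 2 periods per year: i = 0.038, n = 36.
PV = 18850 × [1 − (1+0.038)^(−36)] / 0.038 = 18850 × 19.443338 = 366,506.9228

€366,507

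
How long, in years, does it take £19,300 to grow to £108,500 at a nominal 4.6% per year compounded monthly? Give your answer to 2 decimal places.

37.61 years

Periodic rate i = 0.046/12 = 0.00383333.
(1+i)^n = 108500/19300 = 5.62176, so n = ln 5.62176 / ln 1.00383 = 451.2919 months
= 451.2919/12 years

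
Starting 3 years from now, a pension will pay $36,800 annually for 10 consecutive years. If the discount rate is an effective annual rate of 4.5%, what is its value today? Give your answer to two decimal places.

$266,649.60

PV at t=2 (ordinary 10-year annuity): 36800 × a(10|0.045) = 36800 × 7.912718 = 291,188.0289
PV₀ = 291,188.0289 / (1+0.045)^2 = 291,188.0289 / 1.092025 = 266,649.5995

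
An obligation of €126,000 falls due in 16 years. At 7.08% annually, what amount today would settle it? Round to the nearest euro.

€42,173

PV = 126,000 / (1 + 0.0708)^16 = 126,000 / 2.987678 = 42,173.2184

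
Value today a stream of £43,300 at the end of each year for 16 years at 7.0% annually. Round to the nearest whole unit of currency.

£409,040

PV = PMT · [1 − (1+i)^(−n)] / i = 43300 · 9.446649 = 409,039.8845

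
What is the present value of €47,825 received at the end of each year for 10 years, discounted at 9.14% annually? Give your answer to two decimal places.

€305,042.15

PV = 47825 × [1 − (1+0.0914)^(−10)] / 0.0914 = 47825 × 6.378299 = 305,042.1465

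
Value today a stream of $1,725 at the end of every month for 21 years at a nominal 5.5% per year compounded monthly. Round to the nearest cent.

i = 0.055/12 = 0.00458333 per month; n = 21·12 = 252.
PV = 1725 × [1 − (1+0.00458333)^(−252)] / 0.00458333 = 1725 × 149.260361 = 257,474.1222

$257,474.12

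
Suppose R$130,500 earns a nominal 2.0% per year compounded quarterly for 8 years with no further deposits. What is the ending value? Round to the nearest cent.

R$153,082.13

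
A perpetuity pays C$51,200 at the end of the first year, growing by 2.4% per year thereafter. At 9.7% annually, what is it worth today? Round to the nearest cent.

PV = D₁/(r − g) = 51200/(0.097 − 0.024) = 701,369.8630

C$701,369.86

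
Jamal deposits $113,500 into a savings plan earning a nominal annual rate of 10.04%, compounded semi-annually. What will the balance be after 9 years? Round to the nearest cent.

$274,089.32

Periodic rate i = 0.1004/2 = 0.0502; n = 9 × 2 = 18 periods.
FV = 113,500 × (1 + 0.0502)^18 = 274,089.3195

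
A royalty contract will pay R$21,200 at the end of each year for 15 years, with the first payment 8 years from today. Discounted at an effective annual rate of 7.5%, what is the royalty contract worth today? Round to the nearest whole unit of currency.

PV at t=7 (ordinary 15-year annuity): 21200 × a(15|0.075) = 21200 × 8.827120 = 187,134.9386
PV₀ = 187,134.9386 / (1+0.075)^7 = 187,134.9386 / 1.659049 = 112,796.5014

R$112,797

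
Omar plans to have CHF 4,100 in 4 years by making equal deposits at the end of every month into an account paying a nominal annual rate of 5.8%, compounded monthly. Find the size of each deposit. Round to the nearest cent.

With 12 periods per year: i = 0.00483333, n = 48.
FV-annuity factor = 53.878992; PMT = 4100 / 53.878992 = 76.0964

CHF 76.10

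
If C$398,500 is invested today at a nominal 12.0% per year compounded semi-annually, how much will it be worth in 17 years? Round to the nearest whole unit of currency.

C$2,889,534

i = 0.12/2 = 0.06 per half-year; n = 17·2 = 34.
FV = 398,500 × (1 + 0.06)^34 = 2,889,533.5724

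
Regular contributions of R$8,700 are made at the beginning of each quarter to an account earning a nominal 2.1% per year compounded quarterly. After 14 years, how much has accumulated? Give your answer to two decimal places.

Periodic rate i = 0.021/4 = 0.00525; n = 14 × 4 = 56 periods.
Accumulation factor s(56|0.00525) × (1+i) = 65.245969; FV = 8700 × 65.245969 = 567,639.9329
(Beginning-of-period payments → annuity-due factor ×(1+i).)

R$567,639.93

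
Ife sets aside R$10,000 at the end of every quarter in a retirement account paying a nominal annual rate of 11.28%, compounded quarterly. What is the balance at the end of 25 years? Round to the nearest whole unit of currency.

With 4 periods per year: i = 0.0282, n = 100.
FV = PMT · [(1+i)^n − 1] / i = 10000 · 536.690249 = 5,366,902.4877

R$5,366,902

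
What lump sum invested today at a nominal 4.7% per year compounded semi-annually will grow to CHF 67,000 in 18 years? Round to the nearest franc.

CHF 29,034

With 2 periods per year: i = 0.0235, n = 36.
PV = FV·(1+i)^(−n) = 67,000 × 0.433349 = 29,034.3636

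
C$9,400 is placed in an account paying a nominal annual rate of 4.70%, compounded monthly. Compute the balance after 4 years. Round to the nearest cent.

C$11,340.07

Periodic rate i = 0.047/12 = 0.00391667; n = 4 × 12 = 48 periods.
FV = PV·(1+i)^n = 9,400 × 1.206390 = 11,340.0701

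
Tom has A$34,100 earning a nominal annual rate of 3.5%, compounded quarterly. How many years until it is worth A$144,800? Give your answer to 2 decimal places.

Periodic rate i = 0.035/4 = 0.00875.
n = ln(144800/34100) / ln(1+0.00875) = ln(4.24633) / 0.008712 = 165.9855 quarters
= 165.9855/4 years

41.50 years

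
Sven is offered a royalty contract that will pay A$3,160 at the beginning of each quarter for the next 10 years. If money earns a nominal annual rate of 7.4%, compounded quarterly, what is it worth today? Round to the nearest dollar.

Periodic rate i = 0.074/4 = 0.0185; n = 10 × 4 = 40 periods.
Annuity factor a(40|0.0185) × (1+i) = 28.608786; PV = 3160 × 28.608786 = 90,403.7641
Payments are at the start of each period, so multiply by (1+i).

A$90,404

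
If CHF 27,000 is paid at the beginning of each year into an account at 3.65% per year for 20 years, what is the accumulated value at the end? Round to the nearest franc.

Accumulation factor s(20|0.0365) × (1+i) = 29.767852; FV = 27000 × 29.767852 = 803,732.0034
Payments are at the start of each period, so multiply by (1+i).

CHF 803,732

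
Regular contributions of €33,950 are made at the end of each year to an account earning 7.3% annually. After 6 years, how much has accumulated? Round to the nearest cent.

€244,697.60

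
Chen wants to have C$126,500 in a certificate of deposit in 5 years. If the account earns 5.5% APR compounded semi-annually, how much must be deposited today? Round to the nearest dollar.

C$96,443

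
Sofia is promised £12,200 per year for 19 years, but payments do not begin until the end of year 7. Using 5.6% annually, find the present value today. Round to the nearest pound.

PV at t=6 (ordinary 19-year annuity): 12200 × a(19|0.056) = 12200 × 11.515562 = 140,489.8576
PV₀ = 140,489.8576 / (1+0.056)^6 = 140,489.8576 / 1.386703 = 101,312.1340

£101,312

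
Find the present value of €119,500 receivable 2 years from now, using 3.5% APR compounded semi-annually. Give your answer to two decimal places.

€111,488.54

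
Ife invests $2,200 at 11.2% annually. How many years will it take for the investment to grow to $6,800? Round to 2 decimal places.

10.63 years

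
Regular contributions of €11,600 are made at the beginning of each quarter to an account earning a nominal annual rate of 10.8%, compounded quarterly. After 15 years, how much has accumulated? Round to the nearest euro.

€1,740,954

Periodic rate i = 0.108/4 = 0.027; n = 15 × 4 = 60 periods.
FV = 11600 × [(1+0.027)^60 − 1] / 0.027 × (1+i) = 11600 × 150.082238 = 1,740,953.9551
Payments are at the start of each period, so multiply by (1+i).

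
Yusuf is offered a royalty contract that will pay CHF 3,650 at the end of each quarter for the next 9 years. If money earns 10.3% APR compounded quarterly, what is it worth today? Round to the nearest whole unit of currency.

With 4 periods per year: i = 0.02575, n = 36.
PV = 3650 × [1 − (1+0.02575)^(−36)] / 0.02575 = 3650 × 23.285043 = 84,990.4060

CHF 84,990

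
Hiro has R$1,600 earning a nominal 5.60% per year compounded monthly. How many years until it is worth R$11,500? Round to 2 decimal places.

Periodic rate i = 0.056/12 = 0.00466667.
(1+i)^n = 11500/1600 = 7.18750, so n = ln 7.18750 / ln 1.00467 = 423.6304 months
= 423.6304/12 years

35.30 years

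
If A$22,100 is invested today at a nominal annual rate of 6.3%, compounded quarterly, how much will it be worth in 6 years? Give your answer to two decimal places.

A$32,157.05

With 4 periods per year: i = 0.01575, n = 24.
22,100 × (1+0.01575)^24 = 22,100 × 1.455070 = 32,157.0512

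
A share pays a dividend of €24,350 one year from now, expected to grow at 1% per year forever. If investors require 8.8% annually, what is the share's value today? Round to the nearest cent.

€312,179.49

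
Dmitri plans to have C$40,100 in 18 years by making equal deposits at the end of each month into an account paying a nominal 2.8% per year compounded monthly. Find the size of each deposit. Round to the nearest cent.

C$142.99

i = 0.028/12 = 0.00233333 per month; n = 18·12 = 216.
PMT = 40100 / ( [(1+0.00233333)^216 − 1] / 0.00233333 ) = 40100 / 280.439068 = 142.9901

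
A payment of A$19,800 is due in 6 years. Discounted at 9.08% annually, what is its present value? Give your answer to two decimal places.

PV = FV·(1+i)^(−n) = 19,800 × 0.593648 = 11,754.2362

A$11,754.24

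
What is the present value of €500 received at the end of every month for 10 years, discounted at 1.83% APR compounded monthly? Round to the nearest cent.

i = 0.0183/12 = 0.001525 per month; n = 10·12 = 120.
Annuity factor a(120|0.001525) = 109.584100; PV = 500 × 109.584100 = 54,792.0498

€54,792.05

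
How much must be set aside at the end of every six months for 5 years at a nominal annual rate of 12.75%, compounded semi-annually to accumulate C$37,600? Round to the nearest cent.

C$2,802.78

i = 0.1275/2 = 0.06375 per half-year; n = 5·2 = 10.
PMT = 37600 / ( [(1+0.06375)^10 − 1] / 0.06375 ) = 37600 / 13.415237 = 2,802.7832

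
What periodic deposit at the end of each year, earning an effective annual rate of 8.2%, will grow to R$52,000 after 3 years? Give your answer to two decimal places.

R$15,986.60

PMT = 52000 / ( [(1+0.082)^3 − 1] / 0.082 ) = 52000 / 3.252724 = 15,986.6008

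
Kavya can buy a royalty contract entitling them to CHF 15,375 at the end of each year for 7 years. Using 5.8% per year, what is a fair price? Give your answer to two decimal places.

CHF 86,442.61

PV = PMT · [1 − (1+i)^(−n)] / i = 15375 · 5.622284 = 86,442.6090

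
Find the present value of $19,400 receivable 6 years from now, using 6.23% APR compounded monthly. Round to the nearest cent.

i = 0.0623/12 = 0.00519167 per month; n = 6·12 = 72.
PV = 19,400 / (1 + 0.00519167)^72 = 19,400 / 1.451842 = 13,362.3365

$13,362.34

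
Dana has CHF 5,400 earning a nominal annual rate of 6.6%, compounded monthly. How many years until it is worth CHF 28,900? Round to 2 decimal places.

25.49 years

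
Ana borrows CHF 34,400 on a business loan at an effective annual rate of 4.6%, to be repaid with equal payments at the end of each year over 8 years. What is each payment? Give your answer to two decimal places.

Annuity-PV factor = 6.569022; PMT = 34400 / 6.569022 = 5,236.7006

CHF 5,236.70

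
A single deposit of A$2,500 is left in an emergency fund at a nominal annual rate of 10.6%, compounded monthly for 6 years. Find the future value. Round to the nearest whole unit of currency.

A$4,709

Periodic rate i = 0.106/12 = 0.00883333; n = 6 × 12 = 72 periods.
FV = PV·(1+i)^n = 2,500 × 1.883643 = 4,709.1064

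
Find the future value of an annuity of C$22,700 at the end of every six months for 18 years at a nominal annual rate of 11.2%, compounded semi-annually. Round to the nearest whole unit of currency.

i = 0.112/2 = 0.056 per half-year; n = 18·2 = 36.
FV = 22700 × [(1+0.056)^36 − 1] / 0.056 = 22700 × 109.116339 = 2,476,940.8898

C$2,476,941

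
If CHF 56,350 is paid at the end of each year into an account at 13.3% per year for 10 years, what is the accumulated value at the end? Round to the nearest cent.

Accumulation factor s(10|0.133) = 18.690022; FV = 56350 × 18.690022 = 1,053,182.7609

CHF 1,053,182.76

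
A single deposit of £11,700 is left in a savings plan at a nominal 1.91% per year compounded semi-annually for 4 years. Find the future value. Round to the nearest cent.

With 2 periods per year: i = 0.00955, n = 8.
11,700 × (1+0.00955)^8 = 11,700 × 1.079003 = 12,624.3355

£12,624.34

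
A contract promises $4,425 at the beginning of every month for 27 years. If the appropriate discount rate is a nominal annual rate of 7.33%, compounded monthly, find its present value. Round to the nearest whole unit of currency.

$627,515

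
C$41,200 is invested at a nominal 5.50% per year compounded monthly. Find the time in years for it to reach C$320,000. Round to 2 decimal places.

37.36 years

Periodic rate i = 0.055/12 = 0.00458333.
(1+i)^n = 320000/41200 = 7.76699, so n = ln 7.76699 / ln 1.00458 = 448.2713 months
= 448.2713/12 years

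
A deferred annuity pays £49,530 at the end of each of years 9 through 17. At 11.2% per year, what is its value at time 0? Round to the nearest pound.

£116,396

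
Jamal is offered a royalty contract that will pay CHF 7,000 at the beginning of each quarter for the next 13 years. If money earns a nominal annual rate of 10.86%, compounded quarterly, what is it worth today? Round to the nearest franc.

CHF 199,061

Periodic rate i = 0.1086/4 = 0.02715; n = 13 × 4 = 52 periods.
PV = 7000 × [1 − (1+0.02715)^(−52)] / 0.02715 × (1+i) = 7000 × 28.437283 = 199,060.9811
(Beginning-of-period payments → annuity-due factor ×(1+i).)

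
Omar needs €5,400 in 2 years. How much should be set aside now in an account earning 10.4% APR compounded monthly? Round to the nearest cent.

With 12 periods per year: i = 0.00866667, n = 24.
PV = 5,400 / (1 + 0.00866667)^24 = 5,400 / 1.230110 = 4,389.8502

€4,389.85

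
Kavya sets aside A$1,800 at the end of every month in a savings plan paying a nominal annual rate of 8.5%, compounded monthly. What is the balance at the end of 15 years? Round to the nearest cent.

A$651,215.44

With 12 periods per year: i = 0.00708333, n = 180.
FV = 1800 × [(1+0.00708333)^180 − 1] / 0.00708333 = 1800 × 361.786353 = 651,215.4358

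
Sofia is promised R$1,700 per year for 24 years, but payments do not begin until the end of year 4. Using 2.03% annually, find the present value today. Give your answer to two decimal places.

Value one period before first payment (t=3): 1700 × [1 − (1+0.0203)^(−24)] / 0.0203 = 1700 × 18.849805 = 32,044.6684
Discount back 3 years: 32,044.6684 × (1+0.0203)^(−3) = 32,044.6684 × 0.941491 = 30,169.7785

R$30,169.78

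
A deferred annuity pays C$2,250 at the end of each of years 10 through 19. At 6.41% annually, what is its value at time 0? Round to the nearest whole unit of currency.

C$9,286

Value one period before first payment (t=9): 2250 × [1 − (1+0.0641)^(−10)] / 0.0641 = 2250 × 7.219205 = 16,243.2119
PV₀ = 16,243.2119 / (1+0.0641)^9 = 16,243.2119 / 1.749210 = 9,286.0266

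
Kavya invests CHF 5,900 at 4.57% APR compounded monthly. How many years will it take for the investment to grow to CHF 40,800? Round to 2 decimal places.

42.39 years

Periodic rate i = 0.0457/12 = 0.00380833.
n = ln(40800/5900) / ln(1+0.00380833) = ln(6.91525) / 0.003801 = 508.7290 months
= 508.7290/12 years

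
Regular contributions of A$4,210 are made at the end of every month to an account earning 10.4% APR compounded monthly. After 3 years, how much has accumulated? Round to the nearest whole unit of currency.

A$176,975

i = 0.104/12 = 0.00866667 per month; n = 3·12 = 36.
FV = 4210 × [(1+0.00866667)^36 − 1] / 0.00866667 = 4210 × 42.036864 = 176,975.1977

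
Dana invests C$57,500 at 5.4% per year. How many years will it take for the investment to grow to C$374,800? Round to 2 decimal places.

35.64 years

(1+i)^n = 374800/57500 = 6.51826, so n = ln 6.51826 / ln 1.054 = 35.6440 years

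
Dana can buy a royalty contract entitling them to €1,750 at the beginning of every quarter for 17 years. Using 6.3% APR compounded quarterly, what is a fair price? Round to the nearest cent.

Periodic rate i = 0.063/4 = 0.01575; n = 17 × 4 = 68 periods.
PV = 1750 × [1 − (1+0.01575)^(−68)] / 0.01575 × (1+i) = 1750 × 42.207621 = 73,863.3375
(Beginning-of-period payments → annuity-due factor ×(1+i).)

€73,863.34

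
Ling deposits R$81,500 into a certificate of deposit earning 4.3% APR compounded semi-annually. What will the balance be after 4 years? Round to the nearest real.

R$96,619

Periodic rate i = 0.043/2 = 0.0215; n = 4 × 2 = 8 periods.
FV = 81,500 × (1 + 0.0215)^8 = 96,619.4535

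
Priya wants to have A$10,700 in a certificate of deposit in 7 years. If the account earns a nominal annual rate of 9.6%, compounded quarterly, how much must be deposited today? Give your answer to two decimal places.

i = 0.096/4 = 0.024 per quarter; n = 7·4 = 28.
Discount factor = (1+0.024)^(−28) = 0.514756; PV = 10,700 × 0.514756 = 5,507.8866

A$5,507.89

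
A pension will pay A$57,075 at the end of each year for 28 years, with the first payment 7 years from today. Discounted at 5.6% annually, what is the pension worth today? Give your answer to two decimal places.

A$575,138.37

PV at t=6 (ordinary 28-year annuity): 57075 × a(28|0.056) = 57075 × 13.973652 = 797,546.1999
Discount back 6 years: 797,546.1999 × (1+0.056)^(−6) = 797,546.1999 × 0.721135 = 575,138.3682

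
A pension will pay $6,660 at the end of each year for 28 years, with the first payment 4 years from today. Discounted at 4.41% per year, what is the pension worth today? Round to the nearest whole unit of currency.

$93,051

PV at t=3 (ordinary 28-year annuity): 6660 × a(28|0.0441) = 6660 × 15.902711 = 105,912.0564
PV₀ = 105,912.0564 / (1+0.0441)^3 = 105,912.0564 / 1.138220 = 93,050.5861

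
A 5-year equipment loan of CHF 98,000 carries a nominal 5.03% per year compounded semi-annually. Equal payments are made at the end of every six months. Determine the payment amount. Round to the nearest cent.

CHF 11,206.04

i = 0.0503/2 = 0.02515 per half-year; n = 5·2 = 10.
PMT = 98000 / ( [1 − (1+0.02515)^(−10)] / 0.02515 ) = 98000 / 8.745284 = 11,206.0396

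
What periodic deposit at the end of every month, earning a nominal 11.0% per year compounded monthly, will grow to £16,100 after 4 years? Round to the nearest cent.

£268.53

With 12 periods per year: i = 0.00916667, n = 48.
PMT = 16100 / ( [(1+0.00916667)^48 − 1] / 0.00916667 ) = 16100 / 59.956151 = 268.5296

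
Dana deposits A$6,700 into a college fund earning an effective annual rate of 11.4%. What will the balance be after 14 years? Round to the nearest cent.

6,700 × (1+0.114)^14 = 6,700 × 4.533073 = 30,371.5862

A$30,371.59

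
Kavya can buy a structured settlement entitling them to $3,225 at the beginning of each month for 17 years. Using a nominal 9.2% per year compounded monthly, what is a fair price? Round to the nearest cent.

$334,630.10

Periodic rate i = 0.092/12 = 0.00766667; n = 17 × 12 = 204 periods.
Annuity factor a(204|0.00766667) × (1+i) = 103.761272; PV = 3225 × 103.761272 = 334,630.1036
Payments are at the start of each period, so multiply by (1+i).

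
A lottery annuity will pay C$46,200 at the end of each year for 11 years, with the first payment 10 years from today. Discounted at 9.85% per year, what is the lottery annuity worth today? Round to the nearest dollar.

Value one period before first payment (t=9): 46200 × [1 − (1+0.0985)^(−11)] / 0.0985 = 46200 × 6.540157 = 302,155.2332
Discount back 9 years: 302,155.2332 × (1+0.0985)^(−9) = 302,155.2332 × 0.429338 = 129,726.7593

C$129,727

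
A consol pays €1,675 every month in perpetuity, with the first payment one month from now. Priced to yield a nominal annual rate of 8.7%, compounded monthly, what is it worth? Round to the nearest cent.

Periodic rate i = 0.087/12 = 0.00725.
PV = PMT / i = 1675 / 0.00725 = 231,034.4828

€231,034.48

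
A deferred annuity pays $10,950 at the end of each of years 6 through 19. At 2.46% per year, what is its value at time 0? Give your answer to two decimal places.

$113,682.80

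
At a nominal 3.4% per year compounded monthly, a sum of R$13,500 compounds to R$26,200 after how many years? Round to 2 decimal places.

Periodic rate i = 0.034/12 = 0.00283333.
n = ln(26200/13500) / ln(1+0.00283333) = ln(1.94074) / 0.002829 = 234.3560 months
= 234.3560/12 years

19.53 years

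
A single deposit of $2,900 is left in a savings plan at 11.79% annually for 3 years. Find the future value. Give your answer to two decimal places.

2,900 × (1+0.1179)^3 = 2,900 × 1.397040 = 4,051.4163

$4,051.42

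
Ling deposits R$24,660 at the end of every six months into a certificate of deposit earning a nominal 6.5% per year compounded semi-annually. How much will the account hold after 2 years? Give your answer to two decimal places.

R$103,553.74

Periodic rate i = 0.065/2 = 0.0325; n = 2 × 2 = 4 periods.
FV = PMT · [(1+i)^n − 1] / i = 24660 · 4.199259 = 103,553.7350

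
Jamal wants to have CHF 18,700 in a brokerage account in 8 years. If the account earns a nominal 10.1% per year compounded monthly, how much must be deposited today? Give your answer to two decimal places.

i = 0.101/12 = 0.00841667 per month; n = 8·12 = 96.
PV = 18,700 / (1 + 0.00841667)^96 = 18,700 / 2.235844 = 8,363.7333

CHF 8,363.73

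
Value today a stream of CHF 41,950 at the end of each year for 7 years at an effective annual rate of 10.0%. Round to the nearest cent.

PV = PMT · [1 − (1+i)^(−n)] / i = 41950 · 4.868419 = 204,230.1694

CHF 204,230.17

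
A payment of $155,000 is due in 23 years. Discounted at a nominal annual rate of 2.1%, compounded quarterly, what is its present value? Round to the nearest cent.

Periodic rate i = 0.021/4 = 0.00525; n = 23 × 4 = 92 periods.
PV = FV·(1+i)^(−n) = 155,000 × 0.617710 = 95,745.0157

$95,745.02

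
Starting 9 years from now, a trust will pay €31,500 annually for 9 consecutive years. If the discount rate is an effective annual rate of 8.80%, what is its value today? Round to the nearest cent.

Value one period before first payment (t=8): 31500 × [1 − (1+0.088)^(−9)] / 0.088 = 31500 × 6.044302 = 190,395.5209
Discount back 8 years: 190,395.5209 × (1+0.088)^(−8) = 190,395.5209 × 0.509294 = 96,967.3584

€96,967.36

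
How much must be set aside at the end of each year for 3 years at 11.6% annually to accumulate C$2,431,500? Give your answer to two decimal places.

C$723,347.26

PMT = 2.4315e+06 / ( [(1+0.116)^3 − 1] / 0.116 ) = 2.4315e+06 / 3.361456 = 723,347.2638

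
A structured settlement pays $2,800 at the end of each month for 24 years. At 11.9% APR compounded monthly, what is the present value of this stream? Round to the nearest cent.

With 12 periods per year: i = 0.00991667, n = 288.
PV = 2800 × [1 − (1+0.00991667)^(−288)] / 0.00991667 = 2800 × 94.960044 = 265,888.1222

$265,888.12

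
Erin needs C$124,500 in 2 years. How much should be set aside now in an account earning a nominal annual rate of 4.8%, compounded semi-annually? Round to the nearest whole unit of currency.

C$113,232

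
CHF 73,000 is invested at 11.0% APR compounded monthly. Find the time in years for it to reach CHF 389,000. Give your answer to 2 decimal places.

15.28 years

Periodic rate i = 0.11/12 = 0.00916667.
(1+i)^n = 389000/73000 = 5.32877, so n = ln 5.32877 / ln 1.00917 = 183.3575 months
= 183.3575/12 years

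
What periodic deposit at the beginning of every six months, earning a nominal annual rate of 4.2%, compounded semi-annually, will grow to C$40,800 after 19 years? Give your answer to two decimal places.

With 2 periods per year: i = 0.021, n = 38.
PMT = 40800 / ( [(1+0.021)^38 − 1] / 0.021 × (1+i) ) = 40800 / 58.479763 = 697.6772

C$697.68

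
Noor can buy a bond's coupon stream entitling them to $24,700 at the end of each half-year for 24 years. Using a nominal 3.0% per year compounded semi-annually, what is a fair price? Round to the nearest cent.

$840,851.08

Periodic rate i = 0.03/2 = 0.015; n = 24 × 2 = 48 periods.
PV = PMT · [1 − (1+i)^(−n)] / i = 24700 · 34.042554 = 840,851.0750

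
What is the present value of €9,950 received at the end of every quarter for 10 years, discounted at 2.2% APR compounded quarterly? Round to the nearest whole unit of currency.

With 4 periods per year: i = 0.0055, n = 40.
PV = 9950 × [1 − (1+0.0055)^(−40)] / 0.0055 = 9950 × 35.817692 = 356,386.0341

€356,386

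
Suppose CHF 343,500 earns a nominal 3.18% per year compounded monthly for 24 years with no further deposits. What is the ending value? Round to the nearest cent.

i = 0.0318/12 = 0.00265 per month; n = 24·12 = 288.
FV = 343,500 × (1 + 0.00265)^288 = 736,108.5944

CHF 736,108.59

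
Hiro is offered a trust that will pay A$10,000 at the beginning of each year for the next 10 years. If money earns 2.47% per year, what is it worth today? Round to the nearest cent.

A$89,821.58

PV = 10000 × [1 − (1+0.0247)^(−10)] / 0.0247 × (1+i) = 10000 × 8.982158 = 89,821.5840
Payments are at the start of each period, so multiply by (1+i).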